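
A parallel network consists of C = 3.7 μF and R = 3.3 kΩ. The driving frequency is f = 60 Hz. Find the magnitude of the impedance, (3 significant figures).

701 Ω

ω = 2πf = 377.0 rad/s
X_C = 1/(ωC) = 717 Ω
Parallel: admittances add. Y = 1/R + jωC
Y = (0.000303 + j0.00139) S
|Y| = 0.00143 S → |Z| = 1/|Y| = 701 Ω, ∠Z = −∠Y = -77.7°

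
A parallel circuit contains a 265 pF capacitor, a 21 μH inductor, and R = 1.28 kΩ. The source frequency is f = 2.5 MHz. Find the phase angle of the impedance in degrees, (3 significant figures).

-55.4°

ω = 2πf = 1.571e+07 rad/s
X_L = ωL = 330 Ω
X_C = 1/(ωC) = 240 Ω
Parallel: admittances add. Y = 1/R + 1/(jωL) + jωC
Y = (0.000781 + j0.00113) S
|Y| = 0.00137 S → |Z| = 1/|Y| = 727 Ω, ∠Z = −∠Y = -55.4°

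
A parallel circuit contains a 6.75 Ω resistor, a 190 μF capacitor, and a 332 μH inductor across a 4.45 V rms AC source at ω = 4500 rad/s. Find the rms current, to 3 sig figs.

X_L = ωL = 1.49 Ω
X_C = 1/(ωC) = 1.17 Ω
Parallel: admittances add. Y = 1/R + 1/(jωL) + jωC
Y = (0.148 + j0.186) S
|Y| = 0.238 S → |Z| = 1/|Y| = 4.21 Ω, ∠Z = −∠Y = -51.4°
I = V/|Z| = 4.45/4.21 = 1.06 A

1.06 A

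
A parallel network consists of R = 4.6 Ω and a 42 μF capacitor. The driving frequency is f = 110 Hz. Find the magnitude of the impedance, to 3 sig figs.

ω = 2πf = 691.2 rad/s
X_C = 1/(ωC) = 34.4 Ω
Parallel: admittances add. Y = 1/R + jωC
Y = (0.217 + j0.0290) S
|Y| = 0.219 S → |Z| = 1/|Y| = 4.56 Ω, ∠Z = −∠Y = -7.61°

4.56 Ω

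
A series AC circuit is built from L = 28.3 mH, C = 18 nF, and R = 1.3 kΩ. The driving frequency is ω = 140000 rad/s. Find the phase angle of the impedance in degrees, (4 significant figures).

X_L = ωL = 3962 Ω
X_C = 1/(ωC) = 396.8 Ω
Net reactance X = X_L − X_C = 3565 Ω
Z = 1300 + j3565 Ω
|Z| = √(1300² + 3565²) = 3795 Ω
∠Z = arctan(3565/1300) = 69.97°

69.97°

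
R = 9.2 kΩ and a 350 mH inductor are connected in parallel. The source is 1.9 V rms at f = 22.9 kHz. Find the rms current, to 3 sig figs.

210 μA

ω = 2πf = 143900 rad/s
X_L = ωL = 50400 Ω
Parallel: admittances add. Y = 1/R + 1/(jωL)
Y = (0.000109 − j1.99e-05) S
|Y| = 0.000110 S → |Z| = 1/|Y| = 9050 Ω, ∠Z = −∠Y = 10.4°
I = V/|Z| = 1.9/9050 = 210 μA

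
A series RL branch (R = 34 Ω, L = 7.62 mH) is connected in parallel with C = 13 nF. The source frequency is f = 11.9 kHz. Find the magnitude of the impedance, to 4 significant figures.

1276 Ω

ω = 2πf = 74770 rad/s
X_L = ωL = 569.7 Ω
X_C = 1/(ωC) = 1029 Ω
Branch 1 (R+jX_L): Z₁ = 34.00 + j569.7 Ω, |Z₁| = 570.8 Ω
Branch 2 (−jX_C): Z₂ = −j1029 Ω
Parallel: Z = Z₁Z₂/(Z₁+Z₂), |Z| = 1276 Ω, ∠Z = 82.35°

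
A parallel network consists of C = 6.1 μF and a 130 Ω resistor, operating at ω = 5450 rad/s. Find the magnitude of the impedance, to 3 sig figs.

29.3 Ω

X_C = 1/(ωC) = 30.1 Ω
Parallel: admittances add. Y = 1/R + jωC
Y = (0.00769 + j0.0332) S
|Y| = 0.0341 S → |Z| = 1/|Y| = 29.3 Ω, ∠Z = −∠Y = -77.0°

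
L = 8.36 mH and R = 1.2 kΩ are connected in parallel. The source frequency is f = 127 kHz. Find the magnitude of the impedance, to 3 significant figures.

1180 Ω

ω = 2πf = 798000 rad/s
X_L = ωL = 6670 Ω
Parallel: admittances add. Y = 1/R + 1/(jωL)
Y = (0.000833 − j0.000150) S
|Y| = 0.000847 S → |Z| = 1/|Y| = 1180 Ω, ∠Z = −∠Y = 10.2°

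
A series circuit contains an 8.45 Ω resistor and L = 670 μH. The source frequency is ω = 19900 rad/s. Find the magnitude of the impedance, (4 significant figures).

X_L = ωL = 13.33 Ω
Z = 8.450 + j13.33 Ω
|Z| = √(8.450² + 13.33²) = 15.79 Ω

15.79 Ω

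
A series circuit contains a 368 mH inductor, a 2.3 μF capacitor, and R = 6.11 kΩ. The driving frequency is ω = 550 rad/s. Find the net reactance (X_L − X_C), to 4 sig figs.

-588.1 Ω

X_L = ωL = 202.4 Ω
X_C = 1/(ωC) = 790.5 Ω
X = 202.4 − 790.5 = -588.1 Ω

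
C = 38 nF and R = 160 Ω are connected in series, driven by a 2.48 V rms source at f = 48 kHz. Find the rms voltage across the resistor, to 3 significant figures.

2.18 V

ω = 2πf = 301600 rad/s
X_C = 1/(ωC) = 87.3 Ω
Z = 160 − j87.3 Ω
|Z| = √(160² + 87.3²) = 182 Ω
I = V/|Z| = 13.6 mA
V_R = I·|Z_R| = 0.0136 × 160 = 2.18 V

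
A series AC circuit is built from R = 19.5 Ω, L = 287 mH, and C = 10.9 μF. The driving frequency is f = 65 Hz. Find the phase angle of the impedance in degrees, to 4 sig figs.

ω = 2πf = 408.4 rad/s
X_L = ωL = 117.2 Ω
X_C = 1/(ωC) = 224.6 Ω
Net reactance X = X_L − X_C = -107.4 Ω
Z = 19.50 − j107.4 Ω
|Z| = √(19.50² + 107.4²) = 109.2 Ω
∠Z = arctan(-107.4/19.50) = -79.71°

-79.71°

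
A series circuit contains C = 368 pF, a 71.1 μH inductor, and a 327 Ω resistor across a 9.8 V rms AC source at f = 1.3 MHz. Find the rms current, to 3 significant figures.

ω = 2πf = 8.168e+06 rad/s
X_L = ωL = 581 Ω
X_C = 1/(ωC) = 333 Ω
Net reactance X = X_L − X_C = 248 Ω
Z = 327 + j248 Ω
|Z| = √(327² + 248²) = 410 Ω
I = V/|Z| = 9.8/410 = 23.9 mA

23.9 mA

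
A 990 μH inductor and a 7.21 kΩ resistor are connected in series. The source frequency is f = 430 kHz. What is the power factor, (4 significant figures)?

0.9376

ω = 2πf = 2.702e+06 rad/s
X_L = ωL = 2675 Ω
Z = 7210 + j2675 Ω
|Z| = √(7210² + 2675²) = 7690 Ω
∠Z = arctan(2675/7210) = 20.35°
cos φ = cos(20.35°) = 0.9376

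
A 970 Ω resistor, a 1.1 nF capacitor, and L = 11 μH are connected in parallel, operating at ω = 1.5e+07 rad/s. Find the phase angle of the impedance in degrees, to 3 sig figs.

-84.4°

X_L = ωL = 165 Ω
X_C = 1/(ωC) = 60.6 Ω
Parallel: admittances add. Y = 1/R + 1/(jωL) + jωC
Y = (0.00103 + j0.0104) S
|Y| = 0.0105 S → |Z| = 1/|Y| = 95.3 Ω, ∠Z = −∠Y = -84.4°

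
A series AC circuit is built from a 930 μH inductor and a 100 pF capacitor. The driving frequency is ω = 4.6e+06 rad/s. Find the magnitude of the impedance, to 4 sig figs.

2104 Ω

X_L = ωL = 4278 Ω
X_C = 1/(ωC) = 2174 Ω
Net reactance X = X_L − X_C = 2104 Ω
Z = j2104 Ω
|Z| = √(0² + 2104²) = 2104 Ω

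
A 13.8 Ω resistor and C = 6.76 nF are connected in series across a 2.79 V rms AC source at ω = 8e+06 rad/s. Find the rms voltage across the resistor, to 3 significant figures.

X_C = 1/(ωC) = 18.5 Ω
Z = 13.8 − j18.5 Ω
|Z| = √(13.8² + 18.5²) = 23.1 Ω
I = V/|Z| = 121 mA
V_R = I·|Z_R| = 0.121 × 13.8 = 1.67 V

1.67 V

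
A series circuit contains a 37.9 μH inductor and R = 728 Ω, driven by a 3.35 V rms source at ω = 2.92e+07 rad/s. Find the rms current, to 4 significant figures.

X_L = ωL = 1107 Ω
Z = 728.0 + j1107 Ω
|Z| = √(728.0² + 1107²) = 1325 Ω
I = V/|Z| = 3.35/1325 = 2.529 mA

2.529 mA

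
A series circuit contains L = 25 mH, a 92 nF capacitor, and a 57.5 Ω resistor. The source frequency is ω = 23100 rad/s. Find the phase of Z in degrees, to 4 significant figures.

X_L = ωL = 577.5 Ω
X_C = 1/(ωC) = 470.5 Ω
Net reactance X = X_L − X_C = 107.0 Ω
Z = 57.50 + j107.0 Ω
|Z| = √(57.50² + 107.0²) = 121.4 Ω
∠Z = arctan(107.0/57.50) = 61.74°

61.74°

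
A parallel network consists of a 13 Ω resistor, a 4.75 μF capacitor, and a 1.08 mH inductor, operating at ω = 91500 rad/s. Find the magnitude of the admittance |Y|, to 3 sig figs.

431 mS

X_L = ωL = 98.8 Ω
X_C = 1/(ωC) = 2.30 Ω
Parallel: admittances add. Y = 1/R + 1/(jωL) + jωC
Y = (0.0769 + j0.425) S
|Y| = 0.431 S → |Z| = 1/|Y| = 2.32 Ω, ∠Z = −∠Y = -79.7°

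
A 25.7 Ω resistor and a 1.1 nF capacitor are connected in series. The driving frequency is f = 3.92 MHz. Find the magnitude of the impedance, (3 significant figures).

ω = 2πf = 2.463e+07 rad/s
X_C = 1/(ωC) = 36.9 Ω
Z = 25.7 − j36.9 Ω
|Z| = √(25.7² + 36.9²) = 45.0 Ω

45.0 Ω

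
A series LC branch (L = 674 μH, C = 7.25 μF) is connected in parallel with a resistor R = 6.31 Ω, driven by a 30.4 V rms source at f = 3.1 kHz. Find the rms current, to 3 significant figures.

6.96 A

ω = 2πf = 19480 rad/s
X_L = ωL = 13.1 Ω
X_C = 1/(ωC) = 7.08 Ω
Branch 1: Z₁ = R = 6.31 Ω
Branch 2 (series LC): Z₂ = j(X_L − X_C) = j6.05 Ω
Parallel: Z = Z₁Z₂/(Z₁+Z₂), |Z| = 4.37 Ω, ∠Z = 46.2°
I = V/|Z| = 30.4/4.37 = 6.96 A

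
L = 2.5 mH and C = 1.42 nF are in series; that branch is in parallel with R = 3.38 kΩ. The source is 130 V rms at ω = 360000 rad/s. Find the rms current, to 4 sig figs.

129.0 mA

X_L = ωL = 900.0 Ω
X_C = 1/(ωC) = 1956 Ω
Branch 1: Z₁ = R = 3380 Ω
Branch 2 (series LC): Z₂ = j(X_L − X_C) = −j1056 Ω
Parallel: Z = Z₁Z₂/(Z₁+Z₂), |Z| = 1008 Ω, ∠Z = -72.65°
I = V/|Z| = 130/1008 = 129.0 mA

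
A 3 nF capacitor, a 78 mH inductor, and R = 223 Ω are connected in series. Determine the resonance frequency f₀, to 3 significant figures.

10.4 kHz

ω₀ = 1/√(LC) = 1/√(0.078 × 3e-09) = 65370 rad/s
f₀ = ω₀/(2π) = 10.4 kHz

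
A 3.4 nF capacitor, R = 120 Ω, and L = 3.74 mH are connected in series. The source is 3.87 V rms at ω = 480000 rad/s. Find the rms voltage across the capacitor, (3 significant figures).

X_L = ωL = 1800 Ω
X_C = 1/(ωC) = 613 Ω
Net reactance X = X_L − X_C = 1180 Ω
Z = 120 + j1180 Ω
|Z| = √(120² + 1180²) = 1190 Ω
I = V/|Z| = 3.26 mA
V_C = I·|Z_C| = 0.00326 × 613 = 2.00 V

2.00 V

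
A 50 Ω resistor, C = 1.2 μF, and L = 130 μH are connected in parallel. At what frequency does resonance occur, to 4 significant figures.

12.74 kHz

ω₀ = 1/√(LC) = 1/√(0.00013 × 1.2e-06) = 80060 rad/s
f₀ = ω₀/(2π) = 12.74 kHz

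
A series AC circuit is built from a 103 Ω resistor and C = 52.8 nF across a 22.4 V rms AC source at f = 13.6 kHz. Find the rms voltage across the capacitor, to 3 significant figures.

ω = 2πf = 85450 rad/s
X_C = 1/(ωC) = 222 Ω
Z = 103 − j222 Ω
|Z| = √(103² + 222²) = 244 Ω
I = V/|Z| = 91.7 mA
V_C = I·|Z_C| = 0.0917 × 222 = 20.3 V

20.3 V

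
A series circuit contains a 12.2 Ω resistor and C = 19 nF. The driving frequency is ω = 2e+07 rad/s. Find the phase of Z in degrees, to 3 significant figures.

-12.2°

X_C = 1/(ωC) = 2.63 Ω
Z = 12.2 − j2.63 Ω
|Z| = √(12.2² + 2.63²) = 12.5 Ω
∠Z = arctan(-2.63/12.2) = -12.2°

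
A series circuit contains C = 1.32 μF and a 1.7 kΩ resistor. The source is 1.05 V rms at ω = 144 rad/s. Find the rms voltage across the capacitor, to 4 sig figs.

0.9991 V

X_C = 1/(ωC) = 5261 Ω
Z = 1700 − j5261 Ω
|Z| = √(1700² + 5261²) = 5529 Ω
I = V/|Z| = 189.9 μA
V_C = I·|Z_C| = 0.0001899 × 5261 = 0.9991 V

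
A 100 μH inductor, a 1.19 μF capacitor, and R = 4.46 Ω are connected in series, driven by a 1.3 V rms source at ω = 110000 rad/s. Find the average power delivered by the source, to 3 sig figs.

X_L = ωL = 11.0 Ω
X_C = 1/(ωC) = 7.64 Ω
Net reactance X = X_L − X_C = 3.36 Ω
Z = 4.46 + j3.36 Ω
|Z| = √(4.46² + 3.36²) = 5.58 Ω
∠Z = arctan(3.36/4.46) = 37.0°
I = V/|Z| = 233 mA
P = VI cos φ = 1.3 × 0.233 × cos(37.0°) = 242 mW

242 mW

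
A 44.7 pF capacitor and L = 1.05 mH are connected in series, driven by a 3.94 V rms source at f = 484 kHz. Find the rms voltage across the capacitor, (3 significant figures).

6.96 V

ω = 2πf = 3.041e+06 rad/s
X_L = ωL = 3190 Ω
X_C = 1/(ωC) = 7360 Ω
Net reactance X = X_L − X_C = -4160 Ω
Z = − j4160 Ω
|Z| = √(0² + 4160²) = 4160 Ω
I = V/|Z| = 946 μA
V_C = I·|Z_C| = 0.000946 × 7360 = 6.96 V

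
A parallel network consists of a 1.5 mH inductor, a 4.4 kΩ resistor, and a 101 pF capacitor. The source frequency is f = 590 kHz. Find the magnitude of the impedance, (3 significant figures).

3340 Ω

ω = 2πf = 3.707e+06 rad/s
X_L = ωL = 5560 Ω
X_C = 1/(ωC) = 2670 Ω
Parallel: admittances add. Y = 1/R + 1/(jωL) + jωC
Y = (0.000227 + j0.000195) S
|Y| = 0.000299 S → |Z| = 1/|Y| = 3340 Ω, ∠Z = −∠Y = -40.6°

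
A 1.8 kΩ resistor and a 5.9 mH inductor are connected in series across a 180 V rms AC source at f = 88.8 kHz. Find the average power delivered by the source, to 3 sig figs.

ω = 2πf = 557900 rad/s
X_L = ωL = 3290 Ω
Z = 1800 + j3290 Ω
|Z| = √(1800² + 3290²) = 3750 Ω
∠Z = arctan(3290/1800) = 61.3°
I = V/|Z| = 48.0 mA
P = VI cos φ = 180 × 0.0480 × cos(61.3°) = 4.14 W

4.14 W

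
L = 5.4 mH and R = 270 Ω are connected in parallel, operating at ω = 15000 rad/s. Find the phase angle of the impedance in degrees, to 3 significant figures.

73.3°

X_L = ωL = 81.0 Ω
Parallel: admittances add. Y = 1/R + 1/(jωL)
Y = (0.00370 − j0.0123) S
|Y| = 0.0129 S → |Z| = 1/|Y| = 77.6 Ω, ∠Z = −∠Y = 73.3°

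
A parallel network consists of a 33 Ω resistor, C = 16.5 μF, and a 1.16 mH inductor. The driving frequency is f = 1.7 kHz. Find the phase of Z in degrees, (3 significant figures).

-72.4°

ω = 2πf = 10680 rad/s
X_L = ωL = 12.4 Ω
X_C = 1/(ωC) = 5.67 Ω
Parallel: admittances add. Y = 1/R + 1/(jωL) + jωC
Y = (0.0303 + j0.0955) S
|Y| = 0.100 S → |Z| = 1/|Y| = 9.98 Ω, ∠Z = −∠Y = -72.4°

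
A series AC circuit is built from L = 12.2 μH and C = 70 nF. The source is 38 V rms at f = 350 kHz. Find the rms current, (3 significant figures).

ω = 2πf = 2.199e+06 rad/s
X_L = ωL = 26.8 Ω
X_C = 1/(ωC) = 6.50 Ω
Net reactance X = X_L − X_C = 20.3 Ω
Z = j20.3 Ω
|Z| = √(0² + 20.3²) = 20.3 Ω
I = V/|Z| = 38/20.3 = 1.87 A

1.87 A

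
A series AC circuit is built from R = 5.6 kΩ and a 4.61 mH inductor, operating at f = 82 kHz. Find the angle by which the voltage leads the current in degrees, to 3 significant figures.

23.0°

ω = 2πf = 515200 rad/s
X_L = ωL = 2380 Ω
Z = 5600 + j2380 Ω
|Z| = √(5600² + 2380²) = 6080 Ω
∠Z = arctan(2380/5600) = 23.0°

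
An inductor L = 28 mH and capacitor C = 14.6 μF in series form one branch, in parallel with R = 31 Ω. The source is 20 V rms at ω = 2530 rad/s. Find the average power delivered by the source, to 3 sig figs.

12.9 W

X_L = ωL = 70.8 Ω
X_C = 1/(ωC) = 27.1 Ω
Branch 1: Z₁ = R = 31.0 Ω
Branch 2 (series LC): Z₂ = j(X_L − X_C) = j43.8 Ω
Parallel: Z = Z₁Z₂/(Z₁+Z₂), |Z| = 25.3 Ω, ∠Z = 35.3°
I = V/|Z| = 791 mA
P = VI cos φ = 20 × 0.791 × cos(35.3°) = 12.9 W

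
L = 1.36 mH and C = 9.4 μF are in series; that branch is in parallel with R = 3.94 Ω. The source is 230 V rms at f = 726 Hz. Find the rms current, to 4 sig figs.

ω = 2πf = 4562 rad/s
X_L = ωL = 6.204 Ω
X_C = 1/(ωC) = 23.32 Ω
Branch 1: Z₁ = R = 3.940 Ω
Branch 2 (series LC): Z₂ = j(X_L − X_C) = −j17.12 Ω
Parallel: Z = Z₁Z₂/(Z₁+Z₂), |Z| = 3.840 Ω, ∠Z = -12.96°
I = V/|Z| = 230/3.840 = 59.90 A

59.90 A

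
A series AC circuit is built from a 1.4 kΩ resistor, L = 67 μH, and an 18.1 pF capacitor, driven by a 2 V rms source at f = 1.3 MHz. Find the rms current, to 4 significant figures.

313.9 μA

ω = 2πf = 8.168e+06 rad/s
X_L = ωL = 547.3 Ω
X_C = 1/(ωC) = 6764 Ω
Net reactance X = X_L − X_C = -6217 Ω
Z = 1400 − j6217 Ω
|Z| = √(1400² + 6217²) = 6372 Ω
I = V/|Z| = 2/6372 = 313.9 μA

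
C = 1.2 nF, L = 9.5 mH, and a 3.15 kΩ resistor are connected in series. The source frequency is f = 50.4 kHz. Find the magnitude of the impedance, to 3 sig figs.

ω = 2πf = 316700 rad/s
X_L = ωL = 3010 Ω
X_C = 1/(ωC) = 2630 Ω
Net reactance X = X_L − X_C = 377 Ω
Z = 3150 + j377 Ω
|Z| = √(3150² + 377²) = 3170 Ω

3170 Ω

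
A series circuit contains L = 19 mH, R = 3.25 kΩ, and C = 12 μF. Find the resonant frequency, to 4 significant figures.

ω₀ = 1/√(LC) = 1/√(0.019 × 1.2e-05) = 2094 rad/s
f₀ = ω₀/(2π) = 333.3 Hz

333.3 Hz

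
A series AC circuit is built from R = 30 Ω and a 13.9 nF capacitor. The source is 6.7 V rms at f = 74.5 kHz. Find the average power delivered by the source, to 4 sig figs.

54.92 mW

ω = 2πf = 468100 rad/s
X_C = 1/(ωC) = 153.7 Ω
Z = 30.00 − j153.7 Ω
|Z| = √(30.00² + 153.7²) = 156.6 Ω
∠Z = arctan(-153.7/30.00) = -78.95°
I = V/|Z| = 42.79 mA
P = VI cos φ = 6.7 × 0.04279 × cos(-78.95°) = 54.92 mW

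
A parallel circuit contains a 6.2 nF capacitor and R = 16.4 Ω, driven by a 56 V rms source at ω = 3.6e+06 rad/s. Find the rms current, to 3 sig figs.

3.64 A

X_C = 1/(ωC) = 44.8 Ω
Parallel: admittances add. Y = 1/R + jωC
Y = (0.0610 + j0.0223) S
|Y| = 0.0649 S → |Z| = 1/|Y| = 15.4 Ω, ∠Z = −∠Y = -20.1°
I = V/|Z| = 56/15.4 = 3.64 A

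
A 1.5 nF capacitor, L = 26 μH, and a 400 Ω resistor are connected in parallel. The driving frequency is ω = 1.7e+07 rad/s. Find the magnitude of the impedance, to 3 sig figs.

X_L = ωL = 442 Ω
X_C = 1/(ωC) = 39.2 Ω
Parallel: admittances add. Y = 1/R + 1/(jωL) + jωC
Y = (0.00250 + j0.0232) S
|Y| = 0.0234 S → |Z| = 1/|Y| = 42.8 Ω, ∠Z = −∠Y = -83.9°

42.8 Ω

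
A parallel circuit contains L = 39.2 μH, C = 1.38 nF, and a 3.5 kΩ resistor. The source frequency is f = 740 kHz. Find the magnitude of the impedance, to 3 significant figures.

1030 Ω

ω = 2πf = 4.65e+06 rad/s
X_L = ωL = 182 Ω
X_C = 1/(ωC) = 156 Ω
Parallel: admittances add. Y = 1/R + 1/(jωL) + jωC
Y = (0.000286 + j0.000930) S
|Y| = 0.000973 S → |Z| = 1/|Y| = 1030 Ω, ∠Z = −∠Y = -72.9°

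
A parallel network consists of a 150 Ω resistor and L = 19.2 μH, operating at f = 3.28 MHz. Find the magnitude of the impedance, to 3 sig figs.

140 Ω

ω = 2πf = 2.061e+07 rad/s
X_L = ωL = 396 Ω
Parallel: admittances add. Y = 1/R + 1/(jωL)
Y = (0.00667 − j0.00253) S
|Y| = 0.00713 S → |Z| = 1/|Y| = 140 Ω, ∠Z = −∠Y = 20.8°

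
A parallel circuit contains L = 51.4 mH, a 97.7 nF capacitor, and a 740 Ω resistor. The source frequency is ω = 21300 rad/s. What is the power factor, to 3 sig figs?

X_L = ωL = 1090 Ω
X_C = 1/(ωC) = 481 Ω
Parallel: admittances add. Y = 1/R + 1/(jωL) + jωC
Y = (0.00135 + j0.00117) S
|Y| = 0.00179 S → |Z| = 1/|Y| = 560 Ω, ∠Z = −∠Y = -40.8°
cos φ = cos(-40.8°) = 0.757

0.757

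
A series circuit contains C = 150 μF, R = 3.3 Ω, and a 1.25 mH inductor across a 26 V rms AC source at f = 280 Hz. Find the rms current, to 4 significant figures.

ω = 2πf = 1759 rad/s
X_L = ωL = 2.199 Ω
X_C = 1/(ωC) = 3.789 Ω
Net reactance X = X_L − X_C = -1.590 Ω
Z = 3.300 − j1.590 Ω
|Z| = √(3.300² + 1.590²) = 3.663 Ω
I = V/|Z| = 26/3.663 = 7.098 A

7.098 A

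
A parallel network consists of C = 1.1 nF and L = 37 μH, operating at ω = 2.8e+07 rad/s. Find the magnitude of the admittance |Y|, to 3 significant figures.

29.8 mS

X_L = ωL = 1040 Ω
X_C = 1/(ωC) = 32.5 Ω
Parallel: admittances add. Y = 1/(jωL) + jωC
Y = (0 + j0.0298) S
|Y| = 0.0298 S → |Z| = 1/|Y| = 33.5 Ω, ∠Z = −∠Y = -90.0°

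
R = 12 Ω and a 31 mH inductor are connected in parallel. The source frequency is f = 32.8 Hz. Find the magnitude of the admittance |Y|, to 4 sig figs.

177.3 mS

ω = 2πf = 206.1 rad/s
X_L = ωL = 6.389 Ω
Parallel: admittances add. Y = 1/R + 1/(jωL)
Y = (0.08333 − j0.1565) S
|Y| = 0.1773 S → |Z| = 1/|Y| = 5.639 Ω, ∠Z = −∠Y = 61.97°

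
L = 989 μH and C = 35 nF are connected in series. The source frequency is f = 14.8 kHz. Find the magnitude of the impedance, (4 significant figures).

ω = 2πf = 92990 rad/s
X_L = ωL = 91.97 Ω
X_C = 1/(ωC) = 307.2 Ω
Net reactance X = X_L − X_C = -215.3 Ω
Z = − j215.3 Ω
|Z| = √(0² + 215.3²) = 215.3 Ω

215.3 Ω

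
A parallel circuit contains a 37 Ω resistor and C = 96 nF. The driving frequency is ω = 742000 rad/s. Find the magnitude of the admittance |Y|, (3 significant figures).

76.2 mS

X_C = 1/(ωC) = 14.0 Ω
Parallel: admittances add. Y = 1/R + jωC
Y = (0.0270 + j0.0712) S
|Y| = 0.0762 S → |Z| = 1/|Y| = 13.1 Ω, ∠Z = −∠Y = -69.2°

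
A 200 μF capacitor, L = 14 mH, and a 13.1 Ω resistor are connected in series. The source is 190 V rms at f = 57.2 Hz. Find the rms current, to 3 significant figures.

12.0 A

ω = 2πf = 359.4 rad/s
X_L = ωL = 5.03 Ω
X_C = 1/(ωC) = 13.9 Ω
Net reactance X = X_L − X_C = -8.88 Ω
Z = 13.1 − j8.88 Ω
|Z| = √(13.1² + 8.88²) = 15.8 Ω
I = V/|Z| = 190/15.8 = 12.0 A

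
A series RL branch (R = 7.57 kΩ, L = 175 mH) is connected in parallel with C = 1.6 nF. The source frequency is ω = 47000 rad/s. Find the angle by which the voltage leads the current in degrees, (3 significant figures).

X_L = ωL = 8220 Ω
X_C = 1/(ωC) = 13300 Ω
Branch 1 (R+jX_L): Z₁ = 7570 + j8220 Ω, |Z₁| = 11200 Ω
Branch 2 (−jX_C): Z₂ = −j13300 Ω
Parallel: Z = Z₁Z₂/(Z₁+Z₂), |Z| = 16300 Ω, ∠Z = -8.80°

-8.80°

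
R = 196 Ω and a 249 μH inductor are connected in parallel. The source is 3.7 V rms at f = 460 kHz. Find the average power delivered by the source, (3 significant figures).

69.8 mW

ω = 2πf = 2.89e+06 rad/s
X_L = ωL = 720 Ω
Parallel: admittances add. Y = 1/R + 1/(jωL)
Y = (0.00510 − j0.00139) S
|Y| = 0.00529 S → |Z| = 1/|Y| = 189 Ω, ∠Z = −∠Y = 15.2°
I = V/|Z| = 19.6 mA
P = VI cos φ = 3.7 × 0.0196 × cos(15.2°) = 69.8 mW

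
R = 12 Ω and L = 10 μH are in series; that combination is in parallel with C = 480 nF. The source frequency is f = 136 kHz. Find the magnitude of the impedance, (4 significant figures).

ω = 2πf = 854500 rad/s
X_L = ωL = 8.545 Ω
X_C = 1/(ωC) = 2.438 Ω
Branch 1 (R+jX_L): Z₁ = 12.00 + j8.545 Ω, |Z₁| = 14.73 Ω
Branch 2 (−jX_C): Z₂ = −j2.438 Ω
Parallel: Z = Z₁Z₂/(Z₁+Z₂), |Z| = 2.667 Ω, ∠Z = -81.52°

2.667 Ω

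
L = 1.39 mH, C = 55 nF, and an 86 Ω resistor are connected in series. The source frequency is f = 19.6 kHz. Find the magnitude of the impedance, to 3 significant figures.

ω = 2πf = 123200 rad/s
X_L = ωL = 171 Ω
X_C = 1/(ωC) = 148 Ω
Net reactance X = X_L − X_C = 23.5 Ω
Z = 86.0 + j23.5 Ω
|Z| = √(86.0² + 23.5²) = 89.2 Ω

89.2 Ω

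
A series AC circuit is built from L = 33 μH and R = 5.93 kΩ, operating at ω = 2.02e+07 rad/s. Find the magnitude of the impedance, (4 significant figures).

X_L = ωL = 666.6 Ω
Z = 5930 + j666.6 Ω
|Z| = √(5930² + 666.6²) = 5967 Ω

5967 Ω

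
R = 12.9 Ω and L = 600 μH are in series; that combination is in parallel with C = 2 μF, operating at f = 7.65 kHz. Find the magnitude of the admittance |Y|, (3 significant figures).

68.5 mS

ω = 2πf = 48070 rad/s
X_L = ωL = 28.8 Ω
X_C = 1/(ωC) = 10.4 Ω
Branch 1 (R+jX_L): Z₁ = 12.9 + j28.8 Ω, |Z₁| = 31.6 Ω
Branch 2 (−jX_C): Z₂ = −j10.4 Ω
Parallel: Z = Z₁Z₂/(Z₁+Z₂), |Z| = 14.6 Ω, ∠Z = -79.1°
|Y| = 1/|Z| = 68.5 mS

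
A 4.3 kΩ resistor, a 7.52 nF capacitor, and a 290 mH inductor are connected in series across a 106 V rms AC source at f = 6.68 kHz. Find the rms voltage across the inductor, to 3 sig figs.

ω = 2πf = 41970 rad/s
X_L = ωL = 12200 Ω
X_C = 1/(ωC) = 3170 Ω
Net reactance X = X_L − X_C = 9000 Ω
Z = 4300 + j9000 Ω
|Z| = √(4300² + 9000²) = 9980 Ω
I = V/|Z| = 10.6 mA
V_L = I·|Z_L| = 0.0106 × 12200 = 129 V

129 V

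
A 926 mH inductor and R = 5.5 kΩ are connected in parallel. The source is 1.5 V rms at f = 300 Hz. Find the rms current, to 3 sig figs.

ω = 2πf = 1885 rad/s
X_L = ωL = 1750 Ω
Parallel: admittances add. Y = 1/R + 1/(jωL)
Y = (0.000182 − j0.000573) S
|Y| = 0.000601 S → |Z| = 1/|Y| = 1660 Ω, ∠Z = −∠Y = 72.4°
I = V/|Z| = 1.5/1660 = 902 μA

902 μA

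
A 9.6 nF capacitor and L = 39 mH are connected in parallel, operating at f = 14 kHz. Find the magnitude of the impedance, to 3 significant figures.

1810 Ω

ω = 2πf = 87960 rad/s
X_L = ωL = 3430 Ω
X_C = 1/(ωC) = 1180 Ω
Parallel: admittances add. Y = 1/(jωL) + jωC
Y = (0 + j0.000553) S
|Y| = 0.000553 S → |Z| = 1/|Y| = 1810 Ω, ∠Z = −∠Y = -90.0°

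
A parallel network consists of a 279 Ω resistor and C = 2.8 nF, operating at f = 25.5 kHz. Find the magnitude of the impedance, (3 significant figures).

ω = 2πf = 160200 rad/s
X_C = 1/(ωC) = 2230 Ω
Parallel: admittances add. Y = 1/R + jωC
Y = (0.00358 + j0.000449) S
|Y| = 0.00361 S → |Z| = 1/|Y| = 277 Ω, ∠Z = −∠Y = -7.13°

277 Ω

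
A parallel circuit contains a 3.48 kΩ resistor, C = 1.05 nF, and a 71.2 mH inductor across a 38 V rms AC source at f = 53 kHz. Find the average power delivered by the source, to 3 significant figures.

415 mW

ω = 2πf = 333000 rad/s
X_L = ωL = 23700 Ω
X_C = 1/(ωC) = 2860 Ω
Parallel: admittances add. Y = 1/R + 1/(jωL) + jωC
Y = (0.000287 + j0.000307) S
|Y| = 0.000421 S → |Z| = 1/|Y| = 2380 Ω, ∠Z = −∠Y = -46.9°
I = V/|Z| = 16.0 mA
P = VI cos φ = 38 × 0.0160 × cos(-46.9°) = 415 mW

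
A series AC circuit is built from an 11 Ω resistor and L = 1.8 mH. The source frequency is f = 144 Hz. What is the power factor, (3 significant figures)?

ω = 2πf = 904.8 rad/s
X_L = ωL = 1.63 Ω
Z = 11.0 + j1.63 Ω
|Z| = √(11.0² + 1.63²) = 11.1 Ω
∠Z = arctan(1.63/11.0) = 8.42°
cos φ = cos(8.42°) = 0.989

0.989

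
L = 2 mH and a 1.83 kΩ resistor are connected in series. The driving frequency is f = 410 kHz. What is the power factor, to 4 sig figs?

ω = 2πf = 2.576e+06 rad/s
X_L = ωL = 5152 Ω
Z = 1830 + j5152 Ω
|Z| = √(1830² + 5152²) = 5468 Ω
∠Z = arctan(5152/1830) = 70.45°
cos φ = cos(70.45°) = 0.3347

0.3347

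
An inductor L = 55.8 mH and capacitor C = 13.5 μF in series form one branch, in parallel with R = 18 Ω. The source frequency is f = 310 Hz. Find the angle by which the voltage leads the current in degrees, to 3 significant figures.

ω = 2πf = 1948 rad/s
X_L = ωL = 109 Ω
X_C = 1/(ωC) = 38.0 Ω
Branch 1: Z₁ = R = 18.0 Ω
Branch 2 (series LC): Z₂ = j(X_L − X_C) = j70.7 Ω
Parallel: Z = Z₁Z₂/(Z₁+Z₂), |Z| = 17.4 Ω, ∠Z = 14.3°

14.3°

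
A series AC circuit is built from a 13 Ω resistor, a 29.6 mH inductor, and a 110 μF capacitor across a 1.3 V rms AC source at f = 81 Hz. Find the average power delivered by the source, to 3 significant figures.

ω = 2πf = 508.9 rad/s
X_L = ωL = 15.1 Ω
X_C = 1/(ωC) = 17.9 Ω
Net reactance X = X_L − X_C = -2.80 Ω
Z = 13.0 − j2.80 Ω
|Z| = √(13.0² + 2.80²) = 13.3 Ω
∠Z = arctan(-2.80/13.0) = -12.1°
I = V/|Z| = 97.8 mA
P = VI cos φ = 1.3 × 0.0978 × cos(-12.1°) = 124 mW

124 mW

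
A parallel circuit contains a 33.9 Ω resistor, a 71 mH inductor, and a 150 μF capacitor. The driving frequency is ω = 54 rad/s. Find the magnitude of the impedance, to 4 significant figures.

3.930 Ω

X_L = ωL = 3.834 Ω
X_C = 1/(ωC) = 123.5 Ω
Parallel: admittances add. Y = 1/R + 1/(jωL) + jωC
Y = (0.02950 − j0.2527) S
|Y| = 0.2544 S → |Z| = 1/|Y| = 3.930 Ω, ∠Z = −∠Y = 83.34°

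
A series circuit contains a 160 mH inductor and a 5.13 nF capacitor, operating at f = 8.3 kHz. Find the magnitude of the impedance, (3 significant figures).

4610 Ω

ω = 2πf = 52150 rad/s
X_L = ωL = 8340 Ω
X_C = 1/(ωC) = 3740 Ω
Net reactance X = X_L − X_C = 4610 Ω
Z = j4610 Ω
|Z| = √(0² + 4610²) = 4610 Ω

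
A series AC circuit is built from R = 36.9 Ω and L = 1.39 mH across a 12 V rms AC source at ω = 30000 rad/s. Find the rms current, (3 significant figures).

216 mA

X_L = ωL = 41.7 Ω
Z = 36.9 + j41.7 Ω
|Z| = √(36.9² + 41.7²) = 55.7 Ω
I = V/|Z| = 12/55.7 = 216 mA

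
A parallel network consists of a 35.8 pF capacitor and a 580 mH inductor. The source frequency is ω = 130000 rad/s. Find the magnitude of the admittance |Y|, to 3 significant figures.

8.61 μS

X_L = ωL = 75400 Ω
X_C = 1/(ωC) = 215000 Ω
Parallel: admittances add. Y = 1/(jωL) + jωC
Y = (0 − j8.61e-06) S
|Y| = 8.61e-06 S → |Z| = 1/|Y| = 116000 Ω, ∠Z = −∠Y = 90.0°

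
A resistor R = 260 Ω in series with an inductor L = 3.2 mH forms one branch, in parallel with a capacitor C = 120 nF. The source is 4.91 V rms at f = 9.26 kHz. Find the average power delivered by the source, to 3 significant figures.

61.3 mW

ω = 2πf = 58180 rad/s
X_L = ωL = 186 Ω
X_C = 1/(ωC) = 143 Ω
Branch 1 (R+jX_L): Z₁ = 260 + j186 Ω, |Z₁| = 320 Ω
Branch 2 (−jX_C): Z₂ = −j143 Ω
Parallel: Z = Z₁Z₂/(Z₁+Z₂), |Z| = 174 Ω, ∠Z = -63.8°
I = V/|Z| = 28.2 mA
P = VI cos φ = 4.91 × 0.0282 × cos(-63.8°) = 61.3 mW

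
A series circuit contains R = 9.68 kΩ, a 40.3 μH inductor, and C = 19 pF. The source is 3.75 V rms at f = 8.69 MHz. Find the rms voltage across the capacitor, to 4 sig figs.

0.3704 V

ω = 2πf = 5.46e+07 rad/s
X_L = ωL = 2200 Ω
X_C = 1/(ωC) = 963.9 Ω
Net reactance X = X_L − X_C = 1236 Ω
Z = 9680 + j1236 Ω
|Z| = √(9680² + 1236²) = 9759 Ω
I = V/|Z| = 384.3 μA
V_C = I·|Z_C| = 0.0003843 × 963.9 = 0.3704 V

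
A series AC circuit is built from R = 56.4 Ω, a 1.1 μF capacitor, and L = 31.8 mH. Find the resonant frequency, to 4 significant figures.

851.0 Hz

ω₀ = 1/√(LC) = 1/√(0.0318 × 1.1e-06) = 5347 rad/s
f₀ = ω₀/(2π) = 851.0 Hz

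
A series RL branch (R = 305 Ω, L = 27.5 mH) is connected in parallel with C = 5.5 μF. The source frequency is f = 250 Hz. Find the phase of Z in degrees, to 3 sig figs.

ω = 2πf = 1571 rad/s
X_L = ωL = 43.2 Ω
X_C = 1/(ωC) = 116 Ω
Branch 1 (R+jX_L): Z₁ = 305 + j43.2 Ω, |Z₁| = 308 Ω
Branch 2 (−jX_C): Z₂ = −j116 Ω
Parallel: Z = Z₁Z₂/(Z₁+Z₂), |Z| = 114 Ω, ∠Z = -68.6°

-68.6°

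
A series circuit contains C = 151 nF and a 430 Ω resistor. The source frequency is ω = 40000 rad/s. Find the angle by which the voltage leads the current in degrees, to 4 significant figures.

X_C = 1/(ωC) = 165.6 Ω
Z = 430.0 − j165.6 Ω
|Z| = √(430.0² + 165.6²) = 460.8 Ω
∠Z = arctan(-165.6/430.0) = -21.06°

-21.06°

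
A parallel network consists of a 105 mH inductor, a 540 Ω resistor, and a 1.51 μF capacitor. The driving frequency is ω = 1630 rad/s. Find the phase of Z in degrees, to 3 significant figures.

61.3°

X_L = ωL = 171 Ω
X_C = 1/(ωC) = 406 Ω
Parallel: admittances add. Y = 1/R + 1/(jωL) + jωC
Y = (0.00185 − j0.00338) S
|Y| = 0.00386 S → |Z| = 1/|Y| = 259 Ω, ∠Z = −∠Y = 61.3°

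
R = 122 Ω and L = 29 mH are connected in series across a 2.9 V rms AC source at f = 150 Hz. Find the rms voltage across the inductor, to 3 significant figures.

ω = 2πf = 942.5 rad/s
X_L = ωL = 27.3 Ω
Z = 122 + j27.3 Ω
|Z| = √(122² + 27.3²) = 125 Ω
I = V/|Z| = 23.2 mA
V_L = I·|Z_L| = 0.0232 × 27.3 = 0.634 V

0.634 V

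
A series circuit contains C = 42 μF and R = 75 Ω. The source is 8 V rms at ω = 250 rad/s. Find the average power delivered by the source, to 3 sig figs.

X_C = 1/(ωC) = 95.2 Ω
Z = 75.0 − j95.2 Ω
|Z| = √(75.0² + 95.2²) = 121 Ω
∠Z = arctan(-95.2/75.0) = -51.8°
I = V/|Z| = 66.0 mA
P = VI cos φ = 8 × 0.0660 × cos(-51.8°) = 327 mW

327 mW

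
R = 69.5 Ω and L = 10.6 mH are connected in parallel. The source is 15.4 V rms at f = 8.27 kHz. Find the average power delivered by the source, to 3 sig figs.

3.41 W

ω = 2πf = 51960 rad/s
X_L = ωL = 551 Ω
Parallel: admittances add. Y = 1/R + 1/(jωL)
Y = (0.0144 − j0.00182) S
|Y| = 0.0145 S → |Z| = 1/|Y| = 69.0 Ω, ∠Z = −∠Y = 7.19°
I = V/|Z| = 223 mA
P = VI cos φ = 15.4 × 0.223 × cos(7.19°) = 3.41 W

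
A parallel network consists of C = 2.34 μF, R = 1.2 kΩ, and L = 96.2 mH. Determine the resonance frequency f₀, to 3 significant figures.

335 Hz

ω₀ = 1/√(LC) = 1/√(0.0962 × 2.34e-06) = 2108 rad/s
f₀ = ω₀/(2π) = 335 Hz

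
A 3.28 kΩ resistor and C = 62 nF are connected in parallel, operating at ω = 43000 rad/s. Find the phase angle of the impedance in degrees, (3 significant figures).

X_C = 1/(ωC) = 375 Ω
Parallel: admittances add. Y = 1/R + jωC
Y = (0.000305 + j0.00267) S
|Y| = 0.00268 S → |Z| = 1/|Y| = 373 Ω, ∠Z = −∠Y = -83.5°

-83.5°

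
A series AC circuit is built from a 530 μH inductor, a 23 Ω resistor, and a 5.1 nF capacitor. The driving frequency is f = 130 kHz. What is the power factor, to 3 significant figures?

0.118

ω = 2πf = 816800 rad/s
X_L = ωL = 433 Ω
X_C = 1/(ωC) = 240 Ω
Net reactance X = X_L − X_C = 193 Ω
Z = 23.0 + j193 Ω
|Z| = √(23.0² + 193²) = 194 Ω
∠Z = arctan(193/23.0) = 83.2°
cos φ = cos(83.2°) = 0.118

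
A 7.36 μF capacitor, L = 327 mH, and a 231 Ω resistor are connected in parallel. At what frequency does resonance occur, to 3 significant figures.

ω₀ = 1/√(LC) = 1/√(0.327 × 7.36e-06) = 644.6 rad/s
f₀ = ω₀/(2π) = 103 Hz

103 Hz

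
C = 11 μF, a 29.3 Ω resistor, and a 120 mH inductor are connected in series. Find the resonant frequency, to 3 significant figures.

139 Hz

ω₀ = 1/√(LC) = 1/√(0.12 × 1.1e-05) = 870.4 rad/s
f₀ = ω₀/(2π) = 139 Hz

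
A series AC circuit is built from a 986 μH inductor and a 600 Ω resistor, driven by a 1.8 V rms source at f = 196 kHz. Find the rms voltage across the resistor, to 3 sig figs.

0.797 V

ω = 2πf = 1.232e+06 rad/s
X_L = ωL = 1210 Ω
Z = 600 + j1210 Ω
|Z| = √(600² + 1210²) = 1350 Ω
I = V/|Z| = 1.33 mA
V_R = I·|Z_R| = 0.00133 × 600 = 0.797 V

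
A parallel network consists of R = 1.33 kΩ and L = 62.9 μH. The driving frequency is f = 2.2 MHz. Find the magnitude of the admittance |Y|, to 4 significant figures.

1.374 mS

ω = 2πf = 1.382e+07 rad/s
X_L = ωL = 869.5 Ω
Parallel: admittances add. Y = 1/R + 1/(jωL)
Y = (0.0007519 − j0.001150) S
|Y| = 0.001374 S → |Z| = 1/|Y| = 727.8 Ω, ∠Z = −∠Y = 56.83°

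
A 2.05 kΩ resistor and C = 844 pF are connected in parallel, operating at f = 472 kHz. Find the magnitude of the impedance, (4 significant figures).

392.1 Ω

ω = 2πf = 2.966e+06 rad/s
X_C = 1/(ωC) = 399.5 Ω
Parallel: admittances add. Y = 1/R + jωC
Y = (0.0004878 + j0.002503) S
|Y| = 0.002550 S → |Z| = 1/|Y| = 392.1 Ω, ∠Z = −∠Y = -78.97°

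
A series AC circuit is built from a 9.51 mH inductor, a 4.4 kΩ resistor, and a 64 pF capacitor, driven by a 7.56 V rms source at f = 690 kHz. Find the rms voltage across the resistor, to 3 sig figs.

0.878 V

ω = 2πf = 4.335e+06 rad/s
X_L = ωL = 41200 Ω
X_C = 1/(ωC) = 3600 Ω
Net reactance X = X_L − X_C = 37600 Ω
Z = 4400 + j37600 Ω
|Z| = √(4400² + 37600²) = 37900 Ω
I = V/|Z| = 200 μA
V_R = I·|Z_R| = 0.000200 × 4400 = 0.878 V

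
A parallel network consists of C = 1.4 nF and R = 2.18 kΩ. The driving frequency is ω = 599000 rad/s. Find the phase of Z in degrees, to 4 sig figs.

-61.32°

X_C = 1/(ωC) = 1192 Ω
Parallel: admittances add. Y = 1/R + jωC
Y = (0.0004587 + j0.0008386) S
|Y| = 0.0009559 S → |Z| = 1/|Y| = 1046 Ω, ∠Z = −∠Y = -61.32°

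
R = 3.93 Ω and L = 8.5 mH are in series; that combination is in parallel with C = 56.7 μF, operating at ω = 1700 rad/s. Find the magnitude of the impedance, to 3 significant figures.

X_L = ωL = 14.5 Ω
X_C = 1/(ωC) = 10.4 Ω
Branch 1 (R+jX_L): Z₁ = 3.93 + j14.5 Ω, |Z₁| = 15.0 Ω
Branch 2 (−jX_C): Z₂ = −j10.4 Ω
Parallel: Z = Z₁Z₂/(Z₁+Z₂), |Z| = 27.4 Ω, ∠Z = -61.3°

27.4 Ω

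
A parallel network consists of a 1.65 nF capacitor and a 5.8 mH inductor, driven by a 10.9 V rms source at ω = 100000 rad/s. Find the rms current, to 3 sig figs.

17.0 mA

X_L = ωL = 580 Ω
X_C = 1/(ωC) = 6060 Ω
Parallel: admittances add. Y = 1/(jωL) + jωC
Y = (0 − j0.00156) S
|Y| = 0.00156 S → |Z| = 1/|Y| = 641 Ω, ∠Z = −∠Y = 90.0°
I = V/|Z| = 10.9/641 = 17.0 mA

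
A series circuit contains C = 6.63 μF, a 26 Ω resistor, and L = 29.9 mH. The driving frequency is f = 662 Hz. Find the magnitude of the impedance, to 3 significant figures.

91.9 Ω

ω = 2πf = 4159 rad/s
X_L = ωL = 124 Ω
X_C = 1/(ωC) = 36.3 Ω
Net reactance X = X_L − X_C = 88.1 Ω
Z = 26.0 + j88.1 Ω
|Z| = √(26.0² + 88.1²) = 91.9 Ω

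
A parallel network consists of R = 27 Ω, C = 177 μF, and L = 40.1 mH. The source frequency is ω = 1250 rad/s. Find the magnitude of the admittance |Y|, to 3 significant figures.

205 mS

X_L = ωL = 50.1 Ω
X_C = 1/(ωC) = 4.52 Ω
Parallel: admittances add. Y = 1/R + 1/(jωL) + jωC
Y = (0.0370 + j0.201) S
|Y| = 0.205 S → |Z| = 1/|Y| = 4.89 Ω, ∠Z = −∠Y = -79.6°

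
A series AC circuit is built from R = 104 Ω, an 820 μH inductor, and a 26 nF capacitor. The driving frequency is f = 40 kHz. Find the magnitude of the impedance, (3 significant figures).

ω = 2πf = 251300 rad/s
X_L = ωL = 206 Ω
X_C = 1/(ωC) = 153 Ω
Net reactance X = X_L − X_C = 53.1 Ω
Z = 104 + j53.1 Ω
|Z| = √(104² + 53.1²) = 117 Ω

117 Ω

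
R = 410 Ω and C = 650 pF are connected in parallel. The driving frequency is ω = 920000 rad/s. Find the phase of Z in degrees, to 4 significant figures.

X_C = 1/(ωC) = 1672 Ω
Parallel: admittances add. Y = 1/R + jωC
Y = (0.002439 + j0.0005980) S
|Y| = 0.002511 S → |Z| = 1/|Y| = 398.2 Ω, ∠Z = −∠Y = -13.78°

-13.78°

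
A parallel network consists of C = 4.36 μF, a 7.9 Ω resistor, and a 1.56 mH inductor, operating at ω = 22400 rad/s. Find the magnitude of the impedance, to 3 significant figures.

6.94 Ω

X_L = ωL = 34.9 Ω
X_C = 1/(ωC) = 10.2 Ω
Parallel: admittances add. Y = 1/R + 1/(jωL) + jωC
Y = (0.127 + j0.0690) S
|Y| = 0.144 S → |Z| = 1/|Y| = 6.94 Ω, ∠Z = −∠Y = -28.6°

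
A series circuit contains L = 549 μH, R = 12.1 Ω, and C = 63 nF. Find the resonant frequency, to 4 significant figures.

27.06 kHz

ω₀ = 1/√(LC) = 1/√(0.000549 × 6.3e-08) = 170000 rad/s
f₀ = ω₀/(2π) = 27.06 kHz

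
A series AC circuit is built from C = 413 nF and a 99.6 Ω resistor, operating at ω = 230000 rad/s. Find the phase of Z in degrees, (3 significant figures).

X_C = 1/(ωC) = 10.5 Ω
Z = 99.6 − j10.5 Ω
|Z| = √(99.6² + 10.5²) = 100 Ω
∠Z = arctan(-10.5/99.6) = -6.03°

-6.03°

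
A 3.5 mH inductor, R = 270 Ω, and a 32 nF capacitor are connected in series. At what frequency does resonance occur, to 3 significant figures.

15.0 kHz

ω₀ = 1/√(LC) = 1/√(0.0035 × 3.2e-08) = 94490 rad/s
f₀ = ω₀/(2π) = 15.0 kHz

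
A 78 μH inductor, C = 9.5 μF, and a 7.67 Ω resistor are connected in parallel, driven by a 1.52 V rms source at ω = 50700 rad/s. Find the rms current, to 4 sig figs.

400.3 mA

X_L = ωL = 3.955 Ω
X_C = 1/(ωC) = 2.076 Ω
Parallel: admittances add. Y = 1/R + 1/(jωL) + jωC
Y = (0.1304 + j0.2288) S
|Y| = 0.2633 S → |Z| = 1/|Y| = 3.798 Ω, ∠Z = −∠Y = -60.32°
I = V/|Z| = 1.52/3.798 = 400.3 mA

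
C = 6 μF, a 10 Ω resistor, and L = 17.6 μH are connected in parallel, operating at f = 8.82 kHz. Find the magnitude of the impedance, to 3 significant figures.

1.43 Ω

ω = 2πf = 55420 rad/s
X_L = ωL = 0.975 Ω
X_C = 1/(ωC) = 3.01 Ω
Parallel: admittances add. Y = 1/R + 1/(jωL) + jωC
Y = (0.100 − j0.693) S
|Y| = 0.700 S → |Z| = 1/|Y| = 1.43 Ω, ∠Z = −∠Y = 81.8°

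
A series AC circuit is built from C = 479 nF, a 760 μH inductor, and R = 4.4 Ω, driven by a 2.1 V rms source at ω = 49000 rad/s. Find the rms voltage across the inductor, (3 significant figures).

X_L = ωL = 37.2 Ω
X_C = 1/(ωC) = 42.6 Ω
Net reactance X = X_L − X_C = -5.37 Ω
Z = 4.40 − j5.37 Ω
|Z| = √(4.40² + 5.37²) = 6.94 Ω
I = V/|Z| = 303 mA
V_L = I·|Z_L| = 0.303 × 37.2 = 11.3 V

11.3 V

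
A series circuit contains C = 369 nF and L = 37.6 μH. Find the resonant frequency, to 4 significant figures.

42.73 kHz

ω₀ = 1/√(LC) = 1/√(3.76e-05 × 3.69e-07) = 268500 rad/s
f₀ = ω₀/(2π) = 42.73 kHz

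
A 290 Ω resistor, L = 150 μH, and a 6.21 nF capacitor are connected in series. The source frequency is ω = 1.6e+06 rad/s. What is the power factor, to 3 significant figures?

X_L = ωL = 240 Ω
X_C = 1/(ωC) = 101 Ω
Net reactance X = X_L − X_C = 139 Ω
Z = 290 + j139 Ω
|Z| = √(290² + 139²) = 322 Ω
∠Z = arctan(139/290) = 25.7°
cos φ = cos(25.7°) = 0.901

0.901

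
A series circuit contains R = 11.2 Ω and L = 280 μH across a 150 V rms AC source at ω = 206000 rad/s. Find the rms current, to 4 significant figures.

2.553 A

X_L = ωL = 57.68 Ω
Z = 11.20 + j57.68 Ω
|Z| = √(11.20² + 57.68²) = 58.76 Ω
I = V/|Z| = 150/58.76 = 2.553 A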